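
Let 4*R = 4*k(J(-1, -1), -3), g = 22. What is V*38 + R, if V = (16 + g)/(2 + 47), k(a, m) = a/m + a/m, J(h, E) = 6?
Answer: 1248/49 ≈ 25.469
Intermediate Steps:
k(a, m) = 2*a/m
V = 38/49 (V = (16 + 22)/(2 + 47) = 38/49 ≈ 0.77551)
R = -4 (R = (4*(2*6/(-3)))/4 = (4*(2*6*(-1/3)))/4 = (4*(-4))/4 = (1/4)*(-16) = -4)
V*38 + R = (38/49)*38 - 4 = 1444/49 - 4 = 1248/49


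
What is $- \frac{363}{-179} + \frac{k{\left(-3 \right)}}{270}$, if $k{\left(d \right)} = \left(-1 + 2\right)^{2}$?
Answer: $\frac{98189}{48330} \approx 2.0316$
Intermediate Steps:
$k{\left(d \right)} = 1$ ($k{\left(d \right)} = 1^{2} = 1$)
$- \frac{363}{-179} + \frac{k{\left(-3 \right)}}{270} = - \frac{363}{-179} + 1 \cdot \frac{1}{270} = \left(-363\right) \left(- \frac{1}{179}\right) + 1 \cdot \frac{1}{270} = \frac{363}{179} + \frac{1}{270} = \frac{98189}{48330}$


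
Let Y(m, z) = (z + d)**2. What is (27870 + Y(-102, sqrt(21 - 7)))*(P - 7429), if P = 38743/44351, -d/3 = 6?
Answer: -9292979933888/44351 + 11860014096*sqrt(14)/44351 ≈ -2.0853e+8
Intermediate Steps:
d = -18 (d = -3*6 = -18)
P = 38743/44351 (P = 38743*(1/44351) = 38743/44351 ≈ 0.87355)
Y(m, z) = (-18 + z)**2 (Y(m, z) = (z - 18)**2 = (-18 + z)**2)
(27870 + Y(-102, sqrt(21 - 7)))*(P - 7429) = (27870 + (-18 + sqrt(21 - 7))**2)*(38743/44351 - 7429) = (27870 + (-18 + sqrt(14))**2)*(-329444836/44351) = -9181627579320/44351 - 329444836*(-18 + sqrt(14))**2/44351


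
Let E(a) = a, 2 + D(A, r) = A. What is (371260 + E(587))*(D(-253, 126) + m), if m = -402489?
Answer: -149759148168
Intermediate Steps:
D(A, r) = -2 + A
(371260 + E(587))*(D(-253, 126) + m) = (371260 + 587)*((-2 - 253) - 402489) = 371847*(-255 - 402489) = 371847*(-402744) = -149759148168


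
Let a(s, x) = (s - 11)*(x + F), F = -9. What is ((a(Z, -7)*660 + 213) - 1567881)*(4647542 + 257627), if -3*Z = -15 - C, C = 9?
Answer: -7534280721972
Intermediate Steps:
Z = 8 (Z = -(-15 - 1*9)/3 = -(-15 - 9)/3 = -⅓*(-24) = 8)
a(s, x) = (-11 + s)*(-9 + x) (a(s, x) = (s - 11)*(x - 9) = (-11 + s)*(-9 + x))
((a(Z, -7)*660 + 213) - 1567881)*(4647542 + 257627) = (((99 - 11*(-7) - 9*8 + 8*(-7))*660 + 213) - 1567881)*(4647542 + 257627) = (((99 + 77 - 72 - 56)*660 + 213) - 1567881)*4905169 = ((48*660 + 213) - 1567881)*4905169 = ((31680 + 213) - 1567881)*4905169 = (31893 - 1567881)*4905169 = -1535988*4905169 = -7534280721972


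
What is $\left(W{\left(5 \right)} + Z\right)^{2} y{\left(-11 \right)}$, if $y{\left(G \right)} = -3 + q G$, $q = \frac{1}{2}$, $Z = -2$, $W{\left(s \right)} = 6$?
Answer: $-136$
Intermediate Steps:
$q = \frac{1}{2} \approx 0.5$
$y{\left(G \right)} = -3 + \frac{G}{2}$
$\left(W{\left(5 \right)} + Z\right)^{2} y{\left(-11 \right)} = \left(6 - 2\right)^{2} \left(-3 + \frac{1}{2} \left(-11\right)\right) = 4^{2} \left(-3 - \frac{11}{2}\right) = 16 \left(- \frac{17}{2}\right) = -136$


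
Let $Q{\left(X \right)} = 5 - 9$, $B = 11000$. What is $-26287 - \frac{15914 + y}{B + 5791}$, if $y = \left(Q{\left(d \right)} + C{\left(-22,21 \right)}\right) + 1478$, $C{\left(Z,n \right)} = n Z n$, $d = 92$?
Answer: $- \frac{147130901}{5597} \approx -26287.0$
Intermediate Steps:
$Q{\left(X \right)} = -4$
$C{\left(Z,n \right)} = Z n^{2}$ ($C{\left(Z,n \right)} = Z n n = Z n^{2}$)
$y = -8228$ ($y = \left(-4 - 22 \cdot 21^{2}\right) + 1478 = \left(-4 - 9702\right) + 1478 = -9706 + 1478 = -8228$)
$-26287 - \frac{15914 + y}{B + 5791} = -26287 - \frac{15914 - 8228}{11000 + 5791} = -26287 - \frac{7686}{16791} = -26287 - 7686 \cdot \frac{1}{16791} = -26287 - \frac{2562}{5597} = - \frac{147130901}{5597}$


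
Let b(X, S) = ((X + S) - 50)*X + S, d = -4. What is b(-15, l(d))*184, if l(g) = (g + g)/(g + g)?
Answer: 176824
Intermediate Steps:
l(g) = 1 (l(g) = (2*g)/((2*g)) = (2*g)*(1/(2*g)) = 1)
b(X, S) = S + X*(-50 + S + X) (b(X, S) = ((S + X) - 50)*X + S = (-50 + S + X)*X + S = X*(-50 + S + X) + S = S + X*(-50 + S + X))
b(-15, l(d))*184 = (1 + (-15)**2 - 50*(-15) + 1*(-15))*184 = (1 + 225 + 750 - 15)*184 = 961*184 = 176824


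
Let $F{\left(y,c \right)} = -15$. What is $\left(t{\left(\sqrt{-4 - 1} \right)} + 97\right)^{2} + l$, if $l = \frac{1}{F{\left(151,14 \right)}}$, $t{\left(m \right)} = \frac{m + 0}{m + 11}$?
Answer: $\frac{- 16356919 i + 3136958 \sqrt{5}}{30 \left(- 58 i + 11 \sqrt{5}\right)} \approx 9416.6 + 37.887 i$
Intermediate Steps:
$t{\left(m \right)} = \frac{m}{11 + m}$
$l = - \frac{1}{15}$ ($l = \frac{1}{-15} = - \frac{1}{15} \approx -0.066667$)
$\left(t{\left(\sqrt{-4 - 1} \right)} + 97\right)^{2} + l = \left(\frac{\sqrt{-4 - 1}}{11 + \sqrt{-4 - 1}} + 97\right)^{2} - \frac{1}{15} = \left(\frac{\sqrt{-5}}{11 + \sqrt{-5}} + 97\right)^{2} - \frac{1}{15} = \left(\frac{i \sqrt{5}}{11 + i \sqrt{5}} + 97\right)^{2} - \frac{1}{15} = \left(97 + \frac{i \sqrt{5}}{11 + i \sqrt{5}}\right)^{2} - \frac{1}{15} = - \frac{1}{15} + \left(97 + \frac{i \sqrt{5}}{11 + i \sqrt{5}}\right)^{2}$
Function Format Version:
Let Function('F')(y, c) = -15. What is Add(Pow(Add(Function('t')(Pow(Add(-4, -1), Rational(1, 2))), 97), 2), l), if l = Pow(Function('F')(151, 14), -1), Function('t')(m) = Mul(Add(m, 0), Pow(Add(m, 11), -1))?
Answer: Mul(Rational(1, 30), Pow(Add(Mul(-58, I), Mul(11, Pow(5, Rational(1, 2)))), -1), Add(Mul(-16356919, I), Mul(3136958, Pow(5, Rational(1, 2))))) ≈ Add(9416.6, Mul(37.887, I))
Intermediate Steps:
Function('t')(m) = Mul(m, Pow(Add(11, m), -1))
l = Rational(-1, 15) (l = Pow(-15, -1) = Rational(-1, 15) ≈ -0.066667)
Add(Pow(Add(Function('t')(Pow(Add(-4, -1), Rational(1, 2))), 97), 2), l) = Add(Pow(Add(Mul(Pow(Add(-4, -1), Rational(1, 2)), Pow(Add(11, Pow(Add(-4, -1), Rational(1, 2))), -1)), 97), 2), Rational(-1, 15)) = Add(Pow(Add(Mul(Pow(-5, Rational(1, 2)), Pow(Add(11, Pow(-5, Rational(1, 2))), -1)), 97), 2), Rational(-1, 15)) = Add(Pow(Add(Mul(Mul(I, Pow(5, Rational(1, 2))), Pow(Add(11, Mul(I, Pow(5, Rational(1, 2)))), -1)), 97), 2), Rational(-1, 15)) = Add(Pow(Add(Mul(I, Pow(5, Rational(1, 2)), Pow(Add(11, Mul(I, Pow(5, Rational(1, 2)))), -1)), 97), 2), Rational(-1, 15)) = Add(Pow(Add(97, Mul(I, Pow(5, Rational(1, 2)), Pow(Add(11, Mul(I, Pow(5, Rational(1, 2)))), -1))), 2), Rational(-1, 15)) = Add(Rational(-1, 15), Pow(Add(97, Mul(I, Pow(5, Rational(1, 2)), Pow(Add(11, Mul(I, Pow(5, Rational(1, 2)))), -1))), 2))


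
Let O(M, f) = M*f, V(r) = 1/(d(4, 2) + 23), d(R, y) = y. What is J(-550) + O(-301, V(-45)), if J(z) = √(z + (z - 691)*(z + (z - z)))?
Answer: -301/25 + 20*√1705 ≈ 813.79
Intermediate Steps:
V(r) = 1/25 (V(r) = 1/(2 + 23) = 1/25)
J(z) = √(z + z*(-691 + z)) (J(z) = √(z + (-691 + z)*(z + 0)) = √(z + (-691 + z)*z) = √(z + z*(-691 + z)))
J(-550) + O(-301, V(-45)) = √(-550*(-690 - 550)) - 301*1/25 = √(-550*(-1240)) - 301/25 = √682000 - 301/25 = 20*√1705 - 301/25 = -301/25 + 20*√1705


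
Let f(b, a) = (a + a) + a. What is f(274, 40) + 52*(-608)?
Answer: -31496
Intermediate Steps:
f(b, a) = 3*a (f(b, a) = 2*a + a = 3*a)
f(274, 40) + 52*(-608) = 3*40 + 52*(-608) = 120 - 31616 = -31496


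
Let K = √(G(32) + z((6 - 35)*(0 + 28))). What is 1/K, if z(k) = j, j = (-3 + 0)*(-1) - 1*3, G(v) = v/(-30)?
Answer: -I*√15/4 ≈ -0.96825*I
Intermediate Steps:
G(v) = -v/30 (G(v) = v*(-1/30) = -v/30)
j = 0 (j = -3*(-1) - 3 = 3 - 3 = 0)
z(k) = 0
K = 4*I*√15/15 (K = √(-1/30*32 + 0) = √(-16/15 + 0) = √(-16/15) = 4*I*√15/15 ≈ 1.0328*I)
1/K = 1/(4*I*√15/15) = -I*√15/4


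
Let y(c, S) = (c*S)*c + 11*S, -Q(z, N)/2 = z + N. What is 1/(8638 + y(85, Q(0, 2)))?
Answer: -1/20306 ≈ -4.9247e-5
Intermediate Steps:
Q(z, N) = -2*N - 2*z (Q(z, N) = -2*(z + N) = -2*(N + z) = -2*N - 2*z)
y(c, S) = 11*S + S*c² (y(c, S) = (S*c)*c + 11*S = S*c² + 11*S = 11*S + S*c²)
1/(8638 + y(85, Q(0, 2))) = 1/(8638 + (-2*2 - 2*0)*(11 + 85²)) = 1/(8638 + (-4 + 0)*(11 + 7225)) = 1/(8638 - 4*7236) = 1/(8638 - 28944) = 1/(-20306) = -1/20306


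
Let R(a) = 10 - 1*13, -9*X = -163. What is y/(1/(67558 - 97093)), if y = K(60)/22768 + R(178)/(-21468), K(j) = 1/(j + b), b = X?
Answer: -118659136695/28634562256 ≈ -4.1439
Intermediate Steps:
X = 163/9 (X = -⅑*(-163) = 163/9 ≈ 18.111)
b = 163/9 ≈ 18.111
K(j) = 1/(163/9 + j) (K(j) = 1/(j + 163/9) = 1/(163/9 + j))
R(a) = -3 (R(a) = 10 - 13 = -3)
y = 4017577/28634562256 (y = (9/(163 + 9*60))/22768 - 3/(-21468) = (9/(163 + 540))*(1/22768) - 3*(-1/21468) = (9/703)*(1/22768) + 1/7156 = 9/16005904 + 1/7156 = 4017577/28634562256 ≈ 0.00014031)
y/(1/(67558 - 97093)) = 4017577/(28634562256*(1/(67558 - 97093))) = 4017577/(28634562256*(1/(-29535))) = 4017577/(28634562256*(-1/29535)) = (4017577/28634562256)*(-29535) = -118659136695/28634562256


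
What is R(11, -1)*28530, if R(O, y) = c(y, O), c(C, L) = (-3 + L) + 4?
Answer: 342360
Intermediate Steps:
c(C, L) = 1 + L
R(O, y) = 1 + O
R(11, -1)*28530 = (1 + 11)*28530 = 12*28530 = 342360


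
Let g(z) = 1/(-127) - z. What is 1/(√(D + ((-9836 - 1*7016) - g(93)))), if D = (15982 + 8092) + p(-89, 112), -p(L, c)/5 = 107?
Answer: √109354747/861061 ≈ 0.012145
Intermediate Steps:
p(L, c) = -535 (p(L, c) = -5*107 = -535)
g(z) = -1/127 - z
D = 23539 (D = (15982 + 8092) - 535 = 24074 - 535 = 23539)
1/(√(D + ((-9836 - 1*7016) - g(93)))) = 1/(√(23539 + ((-9836 - 1*7016) - (-1/127 - 1*93)))) = 1/(√(23539 + ((-9836 - 7016) - (-1/127 - 93)))) = 1/(√(23539 + (-16852 - 1*(-11812/127)))) = 1/(√(23539 + (-16852 + 11812/127))) = 1/(√(23539 - 2128392/127)) = 1/(√(861061/127)) = 1/(√109354747/127) = √109354747/861061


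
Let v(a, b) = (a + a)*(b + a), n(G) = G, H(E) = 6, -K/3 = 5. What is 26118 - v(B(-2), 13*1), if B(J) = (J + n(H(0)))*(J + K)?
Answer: 18638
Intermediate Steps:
K = -15 (K = -3*5 = -15)
B(J) = (-15 + J)*(6 + J) (B(J) = (J + 6)*(J - 15) = (6 + J)*(-15 + J) = (-15 + J)*(6 + J))
v(a, b) = 2*a*(a + b) (v(a, b) = (2*a)*(a + b) = 2*a*(a + b))
26118 - v(B(-2), 13*1) = 26118 - 2*(-90 + (-2)² - 9*(-2))*((-90 + (-2)² - 9*(-2)) + 13*1) = 26118 - 2*(-90 + 4 + 18)*((-90 + 4 + 18) + 13) = 26118 - 2*(-68)*(-68 + 13) = 26118 - 2*(-68)*(-55) = 26118 - 1*7480 = 26118 - 7480 = 18638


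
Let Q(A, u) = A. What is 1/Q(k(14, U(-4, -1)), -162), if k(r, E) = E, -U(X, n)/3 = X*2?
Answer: 1/24 ≈ 0.041667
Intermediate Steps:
U(X, n) = -6*X (U(X, n) = -3*X*2 = -6*X)
1/Q(k(14, U(-4, -1)), -162) = 1/(-6*(-4)) = 1/24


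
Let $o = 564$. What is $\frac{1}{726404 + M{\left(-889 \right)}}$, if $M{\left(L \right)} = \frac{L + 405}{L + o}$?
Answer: $\frac{325}{236081784} \approx 1.3766 \cdot 10^{-6}$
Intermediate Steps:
$M{\left(L \right)} = \frac{405 + L}{564 + L}$ ($M{\left(L \right)} = \frac{L + 405}{L + 564} = \frac{405 + L}{564 + L}$)
$\frac{1}{726404 + M{\left(-889 \right)}} = \frac{1}{726404 + \frac{405 - 889}{564 - 889}} = \frac{1}{726404 + \frac{1}{-325} \left(-484\right)} = \frac{1}{726404 - - \frac{484}{325}} = \frac{1}{726404 + \frac{484}{325}} = \frac{1}{\frac{236081784}{325}} = \frac{325}{236081784}$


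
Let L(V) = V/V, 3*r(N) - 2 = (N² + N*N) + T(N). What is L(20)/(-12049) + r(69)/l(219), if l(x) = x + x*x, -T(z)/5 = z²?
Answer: -172216309/1741562460 ≈ -0.098886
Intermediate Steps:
T(z) = -5*z²
l(x) = x + x²
r(N) = ⅔ - N² (r(N) = ⅔ + ((N² + N*N) - 5*N²)/3 = ⅔ + ((N² + N²) - 5*N²)/3 = ⅔ + (2*N² - 5*N²)/3 = ⅔ + (-3*N²)/3 = ⅔ - N²)
L(V) = 1
L(20)/(-12049) + r(69)/l(219) = 1/(-12049) + (⅔ - 1*69²)/((219*(1 + 219))) = 1*(-1/12049) + (⅔ - 1*4761)/((219*220)) = -1/12049 + (⅔ - 4761)/48180 = -1/12049 - 14281/3*1/48180 = -1/12049 - 14281/144540 = -172216309/1741562460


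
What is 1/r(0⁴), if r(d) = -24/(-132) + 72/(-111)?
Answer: -407/190 ≈ -2.1421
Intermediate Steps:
r(d) = -190/407 (r(d) = -24*(-1/132) + 72*(-1/111) = 2/11 - 24/37 = -190/407)
1/r(0⁴) = 1/(-190/407) = -407/190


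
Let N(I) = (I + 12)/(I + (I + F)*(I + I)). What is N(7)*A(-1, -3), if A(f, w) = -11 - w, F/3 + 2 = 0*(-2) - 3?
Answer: 152/105 ≈ 1.4476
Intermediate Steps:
F = -15 (F = -6 + 3*(0*(-2) - 3) = -6 + 3*(0 - 3) = -6 + 3*(-3) = -6 - 9 = -15)
N(I) = (12 + I)/(I + 2*I*(-15 + I)) (N(I) = (I + 12)/(I + (I - 15)*(I + I)) = (12 + I)/(I + (-15 + I)*(2*I)) = (12 + I)/(I + 2*I*(-15 + I)))
N(7)*A(-1, -3) = ((12 + 7)/(7*(-29 + 2*7)))*(-11 - 1*(-3)) = ((1/7)*19/(-29 + 14))*(-11 + 3) = ((1/7)*19/(-15))*(-8) = ((1/7)*(-1/15)*19)*(-8) = -19/105*(-8) = 152/105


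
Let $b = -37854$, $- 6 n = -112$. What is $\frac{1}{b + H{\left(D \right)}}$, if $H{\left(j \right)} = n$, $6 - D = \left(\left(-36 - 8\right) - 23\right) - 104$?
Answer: $- \frac{3}{113506} \approx -2.643 \cdot 10^{-5}$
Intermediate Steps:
$n = \frac{56}{3}$ ($n = \left(- \frac{1}{6}\right) \left(-112\right) = \frac{56}{3} \approx 18.667$)
$D = 177$ ($D = 6 - \left(\left(\left(-36 - 8\right) - 23\right) - 104\right) = 6 - \left(\left(-44 - 23\right) - 104\right) = 6 - \left(-67 - 104\right) = 6 - -171 = 6 + 171 = 177$)
$H{\left(j \right)} = \frac{56}{3}$
$\frac{1}{b + H{\left(D \right)}} = \frac{1}{-37854 + \frac{56}{3}} = \frac{1}{- \frac{113506}{3}} = - \frac{3}{113506}$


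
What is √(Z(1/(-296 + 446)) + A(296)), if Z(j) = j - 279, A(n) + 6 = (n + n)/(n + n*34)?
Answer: I*√12565686/210 ≈ 16.88*I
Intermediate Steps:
A(n) = -208/35 (A(n) = -6 + (n + n)/(n + n*34) = -6 + (2*n)/(n + 34*n) = -6 + (2*n)/((35*n)) = -6 + (2*n)*(1/(35*n)) = -6 + 2/35 = -208/35)
Z(j) = -279 + j
√(Z(1/(-296 + 446)) + A(296)) = √((-279 + 1/(-296 + 446)) - 208/35) = √((-279 + 1/150) - 208/35) = √(-41849/150 - 208/35) = √(-299183/1050) = I*√12565686/210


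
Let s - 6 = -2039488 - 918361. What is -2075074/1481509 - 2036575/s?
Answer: -3120538913707/4382071025087 ≈ -0.71212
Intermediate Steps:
s = -2957843 (s = 6 + (-2039488 - 918361) = 6 - 2957849 = -2957843)
-2075074/1481509 - 2036575/s = -2075074/1481509 - 2036575/(-2957843) = -2075074*1/1481509 - 2036575*(-1/2957843) = -2075074/1481509 + 2036575/2957843 = -3120538913707/4382071025087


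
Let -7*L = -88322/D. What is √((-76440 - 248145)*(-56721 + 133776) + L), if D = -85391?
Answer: I*√8936131475715638124889/597737 ≈ 1.5815e+5*I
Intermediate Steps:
L = -88322/597737 (L = -(-88322)/(7*(-85391)) = -(-88322)*(-1)/(7*85391) = -⅐*88322/85391 = -88322/597737 ≈ -0.14776)
√((-76440 - 248145)*(-56721 + 133776) + L) = √((-76440 - 248145)*(-56721 + 133776) - 88322/597737) = √(-324585*77055 - 88322/597737) = √(-25010897175 - 88322/597737) = √(-14949938644781297/597737) = I*√8936131475715638124889/597737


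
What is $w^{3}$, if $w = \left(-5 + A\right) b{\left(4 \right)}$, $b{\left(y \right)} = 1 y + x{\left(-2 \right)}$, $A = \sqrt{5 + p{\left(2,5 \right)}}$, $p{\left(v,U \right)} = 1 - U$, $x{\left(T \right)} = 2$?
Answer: $-13824$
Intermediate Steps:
$A = 1$ ($A = \sqrt{5 + \left(1 - 5\right)} = \sqrt{5 - 4} = \sqrt{1} = 1$)
$b{\left(y \right)} = 2 + y$ ($b{\left(y \right)} = 1 y + 2 = y + 2 = 2 + y$)
$w = -24$ ($w = \left(-5 + 1\right) \left(2 + 4\right) = \left(-4\right) 6 = -24$)
$w^{3} = \left(-24\right)^{3} = -13824$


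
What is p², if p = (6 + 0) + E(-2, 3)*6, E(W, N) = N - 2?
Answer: 144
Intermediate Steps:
E(W, N) = -2 + N
p = 12 (p = (6 + 0) + (-2 + 3)*6 = 6 + 1*6 = 6 + 6 = 12)
p² = 12² = 144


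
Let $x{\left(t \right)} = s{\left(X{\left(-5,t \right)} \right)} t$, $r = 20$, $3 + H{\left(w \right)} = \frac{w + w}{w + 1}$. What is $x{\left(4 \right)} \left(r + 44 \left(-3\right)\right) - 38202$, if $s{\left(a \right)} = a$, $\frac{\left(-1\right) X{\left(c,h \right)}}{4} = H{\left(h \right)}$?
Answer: $- \frac{203554}{5} \approx -40711.0$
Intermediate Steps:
$H{\left(w \right)} = -3 + \frac{2 w}{1 + w}$ ($H{\left(w \right)} = -3 + \frac{w + w}{w + 1} = -3 + \frac{2 w}{1 + w}$)
$X{\left(c,h \right)} = - \frac{4 \left(-3 - h\right)}{1 + h}$ ($X{\left(c,h \right)} = - 4 \frac{-3 - h}{1 + h} = - \frac{4 \left(-3 - h\right)}{1 + h}$)
$x{\left(t \right)} = \frac{4 t \left(3 + t\right)}{1 + t}$ ($x{\left(t \right)} = \frac{4 \left(3 + t\right)}{1 + t} t = \frac{4 t \left(3 + t\right)}{1 + t}$)
$x{\left(4 \right)} \left(r + 44 \left(-3\right)\right) - 38202 = 4 \cdot 4 \frac{1}{1 + 4} \left(3 + 4\right) \left(20 + 44 \left(-3\right)\right) - 38202 = 4 \cdot 4 \cdot \frac{1}{5} \cdot 7 \left(20 - 132\right) - 38202 = 4 \cdot 4 \cdot \frac{1}{5} \cdot 7 \left(-112\right) - 38202 = \frac{112}{5} \left(-112\right) - 38202 = - \frac{12544}{5} - 38202 = - \frac{203554}{5}$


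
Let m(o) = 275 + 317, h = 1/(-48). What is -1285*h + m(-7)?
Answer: 29701/48 ≈ 618.77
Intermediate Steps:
h = -1/48 ≈ -0.020833
m(o) = 592
-1285*h + m(-7) = -1285*(-1/48) + 592 = 1285/48 + 592 = 29701/48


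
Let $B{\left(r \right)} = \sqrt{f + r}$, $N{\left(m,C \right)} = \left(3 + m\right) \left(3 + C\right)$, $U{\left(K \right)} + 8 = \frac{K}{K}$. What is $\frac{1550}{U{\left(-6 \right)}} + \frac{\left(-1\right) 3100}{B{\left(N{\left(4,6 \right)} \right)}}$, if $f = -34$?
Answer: $- \frac{1550}{7} - \frac{3100 \sqrt{29}}{29} \approx -797.08$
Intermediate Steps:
$U{\left(K \right)} = -7$ ($U{\left(K \right)} = -8 + \frac{K}{K} = -8 + 1 = -7$)
$N{\left(m,C \right)} = \left(3 + C\right) \left(3 + m\right)$
$B{\left(r \right)} = \sqrt{-34 + r}$
$\frac{1550}{U{\left(-6 \right)}} + \frac{\left(-1\right) 3100}{B{\left(N{\left(4,6 \right)} \right)}} = \frac{1550}{-7} + \frac{\left(-1\right) 3100}{\sqrt{-34 + \left(9 + 3 \cdot 6 + 3 \cdot 4 + 6 \cdot 4\right)}} = 1550 \left(- \frac{1}{7}\right) - \frac{3100}{\sqrt{-34 + \left(9 + 18 + 12 + 24\right)}} = - \frac{1550}{7} - \frac{3100}{\sqrt{-34 + 63}} = - \frac{1550}{7} - \frac{3100}{\sqrt{29}} = - \frac{1550}{7} - 3100 \frac{\sqrt{29}}{29} = - \frac{1550}{7} - \frac{3100 \sqrt{29}}{29}$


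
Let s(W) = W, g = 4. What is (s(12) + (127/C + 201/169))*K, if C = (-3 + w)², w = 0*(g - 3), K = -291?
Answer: -4027828/507 ≈ -7944.4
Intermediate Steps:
w = 0 (w = 0*(4 - 3) = 0*1 = 0)
C = 9 (C = (-3 + 0)² = (-3)² = 9)
(s(12) + (127/C + 201/169))*K = (12 + (127/9 + 201/169))*(-291) = (12 + 23272/1521)*(-291) = (41524/1521)*(-291) = -4027828/507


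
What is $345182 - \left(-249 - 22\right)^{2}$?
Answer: $271741$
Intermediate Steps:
$345182 - \left(-249 - 22\right)^{2} = 345182 - \left(-271\right)^{2} = 345182 - 73441 = 271741$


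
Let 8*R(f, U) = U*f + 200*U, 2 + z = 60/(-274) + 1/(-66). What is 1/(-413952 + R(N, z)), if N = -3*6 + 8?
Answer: -36168/14973735031 ≈ -2.4154e-6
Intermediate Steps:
N = -10 (N = -18 + 8 = -10)
z = -20201/9042 (z = -2 + (60/(-274) + 1/(-66)) = -2 + (60*(-1/274) + 1*(-1/66)) = -2 + (-30/137 - 1/66) = -2 - 2117/9042 = -20201/9042 ≈ -2.2341)
R(f, U) = 25*U + U*f/8 (R(f, U) = (U*f + 200*U)/8 = (200*U + U*f)/8 = 25*U + U*f/8)
1/(-413952 + R(N, z)) = 1/(-413952 + (1/8)*(-20201/9042)*(200 - 10)) = 1/(-413952 + (1/8)*(-20201/9042)*190) = 1/(-413952 - 1919095/36168) = 1/(-14973735031/36168) = -36168/14973735031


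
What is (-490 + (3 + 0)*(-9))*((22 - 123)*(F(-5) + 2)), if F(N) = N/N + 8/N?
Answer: 365519/5 ≈ 73104.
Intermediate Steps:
F(N) = 1 + 8/N
(-490 + (3 + 0)*(-9))*((22 - 123)*(F(-5) + 2)) = (-490 + (3 + 0)*(-9))*((22 - 123)*((8 - 5)/(-5) + 2)) = (-490 + 3*(-9))*(-101*(-1/5*3 + 2)) = (-490 - 27)*(-101*(-3/5 + 2)) = -(-52217)*7/5 = -517*(-707/5) = 365519/5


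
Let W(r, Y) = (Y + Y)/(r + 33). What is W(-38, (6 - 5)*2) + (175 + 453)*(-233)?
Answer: -731624/5 ≈ -1.4632e+5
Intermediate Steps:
W(r, Y) = 2*Y/(33 + r) (W(r, Y) = (2*Y)/(33 + r) = 2*Y/(33 + r))
W(-38, (6 - 5)*2) + (175 + 453)*(-233) = 2*((6 - 5)*2)/(33 - 38) + (175 + 453)*(-233) = 2*(1*2)/(-5) + 628*(-233) = 2*2*(-1/5) - 146324 = -4/5 - 146324 = -731624/5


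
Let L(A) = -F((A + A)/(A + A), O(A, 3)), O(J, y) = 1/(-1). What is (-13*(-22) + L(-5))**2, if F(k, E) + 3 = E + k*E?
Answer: 84681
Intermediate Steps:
O(J, y) = -1
F(k, E) = -3 + E + E*k (F(k, E) = -3 + (E + k*E) = -3 + (E + E*k) = -3 + E + E*k)
L(A) = 5 (L(A) = -(-3 - 1 - (A + A)/(A + A)) = -(-3 - 1 - 2*A/(2*A)) = -(-3 - 1 - 2*A*1/(2*A)) = -(-3 - 1 - 1*1) = -(-3 - 1 - 1) = -1*(-5) = 5)
(-13*(-22) + L(-5))**2 = (-13*(-22) + 5)**2 = (286 + 5)**2 = 291**2 = 84681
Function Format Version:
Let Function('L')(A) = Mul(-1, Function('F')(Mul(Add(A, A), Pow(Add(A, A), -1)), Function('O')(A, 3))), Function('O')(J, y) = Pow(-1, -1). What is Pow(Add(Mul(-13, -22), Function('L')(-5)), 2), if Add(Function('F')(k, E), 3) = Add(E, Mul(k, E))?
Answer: 84681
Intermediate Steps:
Function('O')(J, y) = -1
Function('F')(k, E) = Add(-3, E, Mul(E, k)) (Function('F')(k, E) = Add(-3, Add(E, Mul(k, E))) = Add(-3, Add(E, Mul(E, k))) = Add(-3, E, Mul(E, k)))
Function('L')(A) = 5 (Function('L')(A) = Mul(-1, Add(-3, -1, Mul(-1, Mul(Add(A, A), Pow(Add(A, A), -1))))) = Mul(-1, Add(-3, -1, Mul(-1, Mul(Mul(2, A), Pow(Mul(2, A), -1))))) = Mul(-1, Add(-3, -1, Mul(-1, Mul(Mul(2, A), Mul(Rational(1, 2), Pow(A, -1)))))) = Mul(-1, Add(-3, -1, Mul(-1, 1))) = Mul(-1, Add(-3, -1, -1)) = Mul(-1, -5) = 5)
Pow(Add(Mul(-13, -22), Function('L')(-5)), 2) = Pow(Add(Mul(-13, -22), 5), 2) = Pow(Add(286, 5), 2) = Pow(291, 2) = 84681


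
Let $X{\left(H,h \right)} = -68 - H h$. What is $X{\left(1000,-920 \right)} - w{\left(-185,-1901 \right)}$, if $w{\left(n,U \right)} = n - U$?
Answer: $918216$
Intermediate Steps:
$X{\left(H,h \right)} = -68 - H h$
$X{\left(1000,-920 \right)} - w{\left(-185,-1901 \right)} = \left(-68 - 1000 \left(-920\right)\right) - \left(-185 - -1901\right) = \left(-68 + 920000\right) - \left(-185 + 1901\right) = 919932 - 1716 = 918216$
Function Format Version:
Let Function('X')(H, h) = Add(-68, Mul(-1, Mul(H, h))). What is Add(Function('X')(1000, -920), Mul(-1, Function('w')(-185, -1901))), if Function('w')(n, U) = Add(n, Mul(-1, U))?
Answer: 918216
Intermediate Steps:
Function('X')(H, h) = Add(-68, Mul(-1, H, h))
Add(Function('X')(1000, -920), Mul(-1, Function('w')(-185, -1901))) = Add(Add(-68, Mul(-1, 1000, -920)), Mul(-1, Add(-185, Mul(-1, -1901)))) = Add(Add(-68, 920000), Mul(-1, Add(-185, 1901))) = Add(919932, Mul(-1, 1716)) = Add(919932, -1716) = 918216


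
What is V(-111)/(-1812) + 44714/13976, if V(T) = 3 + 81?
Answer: 3326991/1055188 ≈ 3.1530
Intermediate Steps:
V(T) = 84
V(-111)/(-1812) + 44714/13976 = 84/(-1812) + 44714/13976 = 84*(-1/1812) + 44714*(1/13976) = -7/151 + 22357/6988 = 3326991/1055188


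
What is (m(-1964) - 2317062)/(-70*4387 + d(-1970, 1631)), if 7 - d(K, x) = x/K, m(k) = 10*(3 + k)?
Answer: 4603243840/604951879 ≈ 7.6093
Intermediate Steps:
m(k) = 30 + 10*k
d(K, x) = 7 - x/K
(m(-1964) - 2317062)/(-70*4387 + d(-1970, 1631)) = ((30 + 10*(-1964)) - 2317062)/(-70*4387 + (7 - 1*1631/(-1970))) = ((30 - 19640) - 2317062)/(-307090 + (7 - 1*1631*(-1/1970))) = (-19610 - 2317062)/(-307090 + (7 + 1631/1970)) = -2336672/(-307090 + 15421/1970) = -2336672/(-604951879/1970) = -2336672*(-1970/604951879) = 4603243840/604951879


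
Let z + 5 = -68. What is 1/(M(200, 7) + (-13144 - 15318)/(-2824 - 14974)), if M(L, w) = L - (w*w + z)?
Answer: 8899/2007607 ≈ 0.0044326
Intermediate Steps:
z = -73 (z = -5 - 68 = -73)
M(L, w) = 73 + L - w² (M(L, w) = L - (w*w - 73) = L - (w² - 73) = L - (-73 + w²) = L + (73 - w²) = 73 + L - w²)
1/(M(200, 7) + (-13144 - 15318)/(-2824 - 14974)) = 1/((73 + 200 - 1*7²) + (-13144 - 15318)/(-2824 - 14974)) = 1/((73 + 200 - 1*49) - 28462/(-17798)) = 1/((73 + 200 - 49) - 28462*(-1/17798)) = 1/(224 + 14231/8899) = 1/(2007607/8899) = 8899/2007607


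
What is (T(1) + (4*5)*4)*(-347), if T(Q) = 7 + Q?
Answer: -30536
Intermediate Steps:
(T(1) + (4*5)*4)*(-347) = ((7 + 1) + (4*5)*4)*(-347) = (8 + 20*4)*(-347) = (8 + 80)*(-347) = 88*(-347) = -30536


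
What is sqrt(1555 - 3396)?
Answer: I*sqrt(1841) ≈ 42.907*I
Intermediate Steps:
sqrt(1555 - 3396) = sqrt(-1841) = I*sqrt(1841)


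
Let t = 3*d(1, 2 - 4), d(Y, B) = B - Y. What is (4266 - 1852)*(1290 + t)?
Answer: 3092334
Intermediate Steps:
t = -9 (t = 3*((2 - 4) - 1*1) = 3*(-2 - 1) = 3*(-3) = -9)
(4266 - 1852)*(1290 + t) = (4266 - 1852)*(1290 - 9) = 2414*1281 = 3092334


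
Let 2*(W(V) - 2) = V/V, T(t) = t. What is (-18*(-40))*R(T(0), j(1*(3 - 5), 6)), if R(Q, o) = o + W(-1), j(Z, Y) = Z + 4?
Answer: 3240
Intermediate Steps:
j(Z, Y) = 4 + Z
W(V) = 5/2 (W(V) = 2 + (V/V)/2 = 2 + (½)*1 = 2 + ½ = 5/2)
R(Q, o) = 5/2 + o (R(Q, o) = o + 5/2 = 5/2 + o)
(-18*(-40))*R(T(0), j(1*(3 - 5), 6)) = (-18*(-40))*(5/2 + (4 + 1*(3 - 5))) = 720*(5/2 + (4 + 1*(-2))) = 720*(5/2 + (4 - 2)) = 720*(5/2 + 2) = 720*(9/2) = 3240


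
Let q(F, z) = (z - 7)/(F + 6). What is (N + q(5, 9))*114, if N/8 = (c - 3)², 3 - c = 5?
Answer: 251028/11 ≈ 22821.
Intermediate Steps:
c = -2 (c = 3 - 1*5 = 3 - 5 = -2)
q(F, z) = (-7 + z)/(6 + F)
N = 200 (N = 8*(-2 - 3)² = 8*(-5)² = 8*25 = 200)
(N + q(5, 9))*114 = (200 + (-7 + 9)/(6 + 5))*114 = (200 + 2/11)*114 = (2202/11)*114 = 251028/11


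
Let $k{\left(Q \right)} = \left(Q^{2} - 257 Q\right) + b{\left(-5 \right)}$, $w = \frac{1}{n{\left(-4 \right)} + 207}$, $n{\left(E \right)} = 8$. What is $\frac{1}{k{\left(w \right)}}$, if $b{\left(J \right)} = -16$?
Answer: $- \frac{46225}{794854} \approx -0.058155$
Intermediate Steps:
$w = \frac{1}{215}$ ($w = \frac{1}{8 + 207} = \frac{1}{215} \approx 0.0046512$)
$k{\left(Q \right)} = -16 + Q^{2} - 257 Q$ ($k{\left(Q \right)} = \left(Q^{2} - 257 Q\right) - 16 = -16 + Q^{2} - 257 Q$)
$\frac{1}{k{\left(w \right)}} = \frac{1}{-16 + \left(\frac{1}{215}\right)^{2} - \frac{257}{215}} = \frac{1}{-16 + \frac{1}{46225} - \frac{257}{215}} = \frac{1}{- \frac{794854}{46225}} = - \frac{46225}{794854}$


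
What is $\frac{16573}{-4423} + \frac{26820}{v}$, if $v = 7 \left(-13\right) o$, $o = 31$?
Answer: $- \frac{165377293}{12477283} \approx -13.254$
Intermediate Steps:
$v = -2821$ ($v = 7 \left(-13\right) 31 = \left(-91\right) 31 = -2821$)
$\frac{16573}{-4423} + \frac{26820}{v} = \frac{16573}{-4423} + \frac{26820}{-2821} = 16573 \left(- \frac{1}{4423}\right) + 26820 \left(- \frac{1}{2821}\right) = - \frac{16573}{4423} - \frac{26820}{2821} = - \frac{165377293}{12477283}$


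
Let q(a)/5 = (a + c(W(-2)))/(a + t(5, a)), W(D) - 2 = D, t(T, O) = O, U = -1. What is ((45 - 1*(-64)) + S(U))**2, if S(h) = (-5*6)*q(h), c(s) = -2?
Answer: 13456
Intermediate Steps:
W(D) = 2 + D
q(a) = 5*(-2 + a)/(2*a) (q(a) = 5*((a - 2)/(a + a)) = 5*((-2 + a)/((2*a))) = 5*((-2 + a)*(1/(2*a))) = 5*((-2 + a)/(2*a)) = 5*(-2 + a)/(2*a))
S(h) = -75 + 150/h (S(h) = (-5*6)*(5/2 - 5/h) = -30*(5/2 - 5/h) = -75 + 150/h)
((45 - 1*(-64)) + S(U))**2 = ((45 - 1*(-64)) + (-75 + 150/(-1)))**2 = ((45 + 64) + (-75 + 150*(-1)))**2 = (109 + (-75 - 150))**2 = (109 - 225)**2 = (-116)**2 = 13456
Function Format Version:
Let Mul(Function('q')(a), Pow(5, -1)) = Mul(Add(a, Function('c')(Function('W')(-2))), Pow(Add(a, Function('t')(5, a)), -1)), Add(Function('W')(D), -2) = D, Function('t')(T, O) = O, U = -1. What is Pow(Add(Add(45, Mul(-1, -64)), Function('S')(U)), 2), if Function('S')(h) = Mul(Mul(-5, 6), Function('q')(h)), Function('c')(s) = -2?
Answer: 13456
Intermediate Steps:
Function('W')(D) = Add(2, D)
Function('q')(a) = Mul(Rational(5, 2), Pow(a, -1), Add(-2, a)) (Function('q')(a) = Mul(5, Mul(Add(a, -2), Pow(Add(a, a), -1))) = Mul(5, Mul(Add(-2, a), Pow(Mul(2, a), -1))) = Mul(5, Mul(Add(-2, a), Mul(Rational(1, 2), Pow(a, -1)))) = Mul(5, Mul(Rational(1, 2), Pow(a, -1), Add(-2, a))) = Mul(Rational(5, 2), Pow(a, -1), Add(-2, a)))
Function('S')(h) = Add(-75, Mul(150, Pow(h, -1))) (Function('S')(h) = Mul(Mul(-5, 6), Add(Rational(5, 2), Mul(-5, Pow(h, -1)))) = Mul(-30, Add(Rational(5, 2), Mul(-5, Pow(h, -1)))) = Add(-75, Mul(150, Pow(h, -1))))
Pow(Add(Add(45, Mul(-1, -64)), Function('S')(U)), 2) = Pow(Add(Add(45, Mul(-1, -64)), Add(-75, Mul(150, Pow(-1, -1)))), 2) = Pow(Add(Add(45, 64), Add(-75, Mul(150, -1))), 2) = Pow(Add(109, Add(-75, -150)), 2) = Pow(Add(109, -225), 2) = Pow(-116, 2) = 13456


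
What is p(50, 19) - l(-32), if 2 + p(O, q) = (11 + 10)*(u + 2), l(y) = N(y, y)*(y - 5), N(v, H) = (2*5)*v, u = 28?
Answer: -11212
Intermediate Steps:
N(v, H) = 10*v
l(y) = 10*y*(-5 + y) (l(y) = (10*y)*(y - 5) = (10*y)*(-5 + y) = 10*y*(-5 + y))
p(O, q) = 628 (p(O, q) = -2 + (11 + 10)*(28 + 2) = -2 + 21*30 = -2 + 630 = 628)
p(50, 19) - l(-32) = 628 - 10*(-32)*(-5 - 32) = 628 - 10*(-32)*(-37) = 628 - 1*11840 = 628 - 11840 = -11212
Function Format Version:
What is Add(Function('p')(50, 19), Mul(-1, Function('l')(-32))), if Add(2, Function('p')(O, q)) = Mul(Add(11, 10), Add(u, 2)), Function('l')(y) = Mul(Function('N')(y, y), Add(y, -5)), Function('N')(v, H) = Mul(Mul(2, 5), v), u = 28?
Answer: -11212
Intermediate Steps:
Function('N')(v, H) = Mul(10, v)
Function('l')(y) = Mul(10, y, Add(-5, y)) (Function('l')(y) = Mul(Mul(10, y), Add(y, -5)) = Mul(Mul(10, y), Add(-5, y)) = Mul(10, y, Add(-5, y)))
Function('p')(O, q) = 628 (Function('p')(O, q) = Add(-2, Mul(Add(11, 10), Add(28, 2))) = Add(-2, Mul(21, 30)) = Add(-2, 630) = 628)
Add(Function('p')(50, 19), Mul(-1, Function('l')(-32))) = Add(628, Mul(-1, Mul(10, -32, Add(-5, -32)))) = Add(628, Mul(-1, Mul(10, -32, -37))) = Add(628, Mul(-1, 11840)) = Add(628, -11840) = -11212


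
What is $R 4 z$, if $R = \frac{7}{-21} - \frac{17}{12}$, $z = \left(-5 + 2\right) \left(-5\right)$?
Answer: $-105$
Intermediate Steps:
$z = 15$ ($z = \left(-3\right) \left(-5\right) = 15$)
$R = - \frac{7}{4}$ ($R = 7 \left(- \frac{1}{21}\right) - \frac{17}{12} = - \frac{1}{3} - \frac{17}{12} = - \frac{7}{4} \approx -1.75$)
$R 4 z = \left(- \frac{7}{4}\right) 4 \cdot 15 = \left(-7\right) 15 = -105$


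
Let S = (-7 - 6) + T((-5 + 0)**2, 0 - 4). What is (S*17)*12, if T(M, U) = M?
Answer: 2448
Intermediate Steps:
S = 12 (S = (-7 - 6) + (-5 + 0)**2 = -13 + (-5)**2 = -13 + 25 = 12)
(S*17)*12 = (12*17)*12 = 204*12 = 2448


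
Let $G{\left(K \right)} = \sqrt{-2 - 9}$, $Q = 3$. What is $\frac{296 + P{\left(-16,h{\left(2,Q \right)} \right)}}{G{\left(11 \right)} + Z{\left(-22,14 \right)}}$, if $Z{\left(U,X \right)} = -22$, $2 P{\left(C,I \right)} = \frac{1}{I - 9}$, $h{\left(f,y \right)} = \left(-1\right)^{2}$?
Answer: $- \frac{947}{72} - \frac{947 i \sqrt{11}}{1584} \approx -13.153 - 1.9829 i$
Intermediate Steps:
$h{\left(f,y \right)} = 1$
$P{\left(C,I \right)} = \frac{1}{2 \left(-9 + I\right)}$ ($P{\left(C,I \right)} = \frac{1}{2 \left(I - 9\right)} = \frac{1}{2 \left(-9 + I\right)}$)
$G{\left(K \right)} = i \sqrt{11}$ ($G{\left(K \right)} = \sqrt{-11} = i \sqrt{11}$)
$\frac{296 + P{\left(-16,h{\left(2,Q \right)} \right)}}{G{\left(11 \right)} + Z{\left(-22,14 \right)}} = \frac{296 + \frac{1}{2 \left(-9 + 1\right)}}{i \sqrt{11} - 22} = \frac{296 + \frac{1}{2 \left(-8\right)}}{-22 + i \sqrt{11}} = \frac{296 + \frac{1}{2} \left(- \frac{1}{8}\right)}{-22 + i \sqrt{11}} = \frac{296 - \frac{1}{16}}{-22 + i \sqrt{11}} = \frac{4735}{16 \left(-22 + i \sqrt{11}\right)}$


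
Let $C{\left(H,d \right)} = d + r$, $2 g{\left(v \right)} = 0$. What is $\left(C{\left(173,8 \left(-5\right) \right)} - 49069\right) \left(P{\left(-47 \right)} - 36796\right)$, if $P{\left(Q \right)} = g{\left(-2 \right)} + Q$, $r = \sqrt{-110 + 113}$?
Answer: $1809322887 - 36843 \sqrt{3} \approx 1.8093 \cdot 10^{9}$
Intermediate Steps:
$r = \sqrt{3} \approx 1.732$
$g{\left(v \right)} = 0$ ($g{\left(v \right)} = \frac{1}{2} \cdot 0 = 0$)
$P{\left(Q \right)} = Q$ ($P{\left(Q \right)} = 0 + Q = Q$)
$C{\left(H,d \right)} = d + \sqrt{3}$
$\left(C{\left(173,8 \left(-5\right) \right)} - 49069\right) \left(P{\left(-47 \right)} - 36796\right) = \left(\left(8 \left(-5\right) + \sqrt{3}\right) - 49069\right) \left(-47 - 36796\right) = \left(\left(-40 + \sqrt{3}\right) - 49069\right) \left(-36843\right) = \left(-49109 + \sqrt{3}\right) \left(-36843\right) = 1809322887 - 36843 \sqrt{3}$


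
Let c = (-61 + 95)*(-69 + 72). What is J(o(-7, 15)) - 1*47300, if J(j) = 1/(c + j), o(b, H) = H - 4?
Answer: -5344899/113 ≈ -47300.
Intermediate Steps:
c = 102 (c = 34*3 = 102)
o(b, H) = -4 + H
J(j) = 1/(102 + j)
J(o(-7, 15)) - 1*47300 = 1/(102 + (-4 + 15)) - 1*47300 = 1/(102 + 11) - 47300 = 1/113 - 47300 = -5344899/113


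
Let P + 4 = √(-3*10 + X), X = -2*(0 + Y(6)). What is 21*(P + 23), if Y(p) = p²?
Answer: 399 + 21*I*√102 ≈ 399.0 + 212.09*I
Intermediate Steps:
X = -72 (X = -2*(0 + 6²) = -2*(0 + 36) = -2*36 = -72)
P = -4 + I*√102 (P = -4 + √(-3*10 - 72) = -4 + √(-30 - 72) = -4 + √(-102) = -4 + I*√102 ≈ -4.0 + 10.1*I)
21*(P + 23) = 21*((-4 + I*√102) + 23) = 21*(19 + I*√102) = 399 + 21*I*√102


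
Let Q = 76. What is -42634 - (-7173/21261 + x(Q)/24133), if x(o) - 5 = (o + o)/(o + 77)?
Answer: -1115623934786462/26167677363 ≈ -42634.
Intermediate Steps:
x(o) = 5 + 2*o/(77 + o) (x(o) = 5 + (o + o)/(o + 77) = 5 + (2*o)/(77 + o) = 5 + 2*o/(77 + o))
-42634 - (-7173/21261 + x(Q)/24133) = -42634 - (-7173/21261 + (7*(55 + 76)/(77 + 76))/24133) = -42634 - (-7173*1/21261 + (7*131/153)*(1/24133)) = -42634 - (-2391/7087 + (7*(1/153)*131)*(1/24133)) = -42634 - (-2391/7087 + (917/153)*(1/24133)) = -42634 - (-2391/7087 + 917/3692349) = -42634 - 1*(-8821907680/26167677363) = -42634 + 8821907680/26167677363 = -1115623934786462/26167677363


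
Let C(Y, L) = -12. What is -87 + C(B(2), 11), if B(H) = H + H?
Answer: -99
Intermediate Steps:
B(H) = 2*H
-87 + C(B(2), 11) = -87 - 12 = -99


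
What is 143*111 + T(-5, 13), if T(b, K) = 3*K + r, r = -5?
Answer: 15907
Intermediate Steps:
T(b, K) = -5 + 3*K (T(b, K) = 3*K - 5 = -5 + 3*K)
143*111 + T(-5, 13) = 143*111 + (-5 + 3*13) = 15873 + (-5 + 39) = 15873 + 34 = 15907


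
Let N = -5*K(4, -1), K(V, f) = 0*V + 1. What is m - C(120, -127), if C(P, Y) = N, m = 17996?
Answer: 18001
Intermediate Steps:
K(V, f) = 1 (K(V, f) = 0 + 1 = 1)
N = -5 (N = -5*1 = -5)
C(P, Y) = -5
m - C(120, -127) = 17996 - 1*(-5) = 17996 + 5 = 18001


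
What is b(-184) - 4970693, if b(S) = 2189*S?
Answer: -5373469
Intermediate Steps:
b(-184) - 4970693 = 2189*(-184) - 4970693 = -402776 - 4970693 = -5373469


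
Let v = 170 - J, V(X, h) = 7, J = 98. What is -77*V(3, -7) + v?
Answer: -467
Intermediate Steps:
v = 72 (v = 170 - 1*98 = 170 - 98 = 72)
-77*V(3, -7) + v = -77*7 + 72 = -539 + 72 = -467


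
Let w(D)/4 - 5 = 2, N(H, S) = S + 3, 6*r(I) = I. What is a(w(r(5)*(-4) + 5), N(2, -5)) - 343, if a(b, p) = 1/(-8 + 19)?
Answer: -3772/11 ≈ -342.91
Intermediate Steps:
r(I) = I/6
N(H, S) = 3 + S
w(D) = 28 (w(D) = 20 + 4*2 = 20 + 8 = 28)
a(b, p) = 1/11
a(w(r(5)*(-4) + 5), N(2, -5)) - 343 = 1/11 - 343 = -3772/11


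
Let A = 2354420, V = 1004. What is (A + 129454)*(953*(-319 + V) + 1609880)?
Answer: 5620224441690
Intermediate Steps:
(A + 129454)*(953*(-319 + V) + 1609880) = (2354420 + 129454)*(953*(-319 + 1004) + 1609880) = 2483874*(953*685 + 1609880) = 2483874*(652805 + 1609880) = 2483874*2262685 = 5620224441690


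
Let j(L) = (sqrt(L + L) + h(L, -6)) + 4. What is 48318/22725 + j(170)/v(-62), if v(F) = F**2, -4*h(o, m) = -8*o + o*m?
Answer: 66448889/29118300 + sqrt(85)/1922 ≈ 2.2868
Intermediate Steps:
h(o, m) = 2*o - m*o/4 (h(o, m) = -(-8*o + o*m)/4 = -(-8*o + m*o)/4 = 2*o - m*o/4)
j(L) = 4 + 7*L/2 + sqrt(2)*sqrt(L) (j(L) = (sqrt(L + L) + L*(8 - 1*(-6))/4) + 4 = (sqrt(2*L) + L*(8 + 6)/4) + 4 = (sqrt(2)*sqrt(L) + (1/4)*L*14) + 4 = (sqrt(2)*sqrt(L) + 7*L/2) + 4 = (7*L/2 + sqrt(2)*sqrt(L)) + 4 = 4 + 7*L/2 + sqrt(2)*sqrt(L))
48318/22725 + j(170)/v(-62) = 48318/22725 + (4 + (7/2)*170 + sqrt(2)*sqrt(170))/((-62)**2) = 48318*(1/22725) + (4 + 595 + 2*sqrt(85))/3844 = 16106/7575 + (599 + 2*sqrt(85))*(1/3844) = 16106/7575 + (599/3844 + sqrt(85)/1922) = 66448889/29118300 + sqrt(85)/1922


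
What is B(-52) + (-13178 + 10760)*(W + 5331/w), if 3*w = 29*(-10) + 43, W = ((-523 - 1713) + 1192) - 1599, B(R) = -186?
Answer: 124395870/19 ≈ 6.5472e+6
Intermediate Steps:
W = -2643 (W = (-2236 + 1192) - 1599 = -1044 - 1599 = -2643)
w = -247/3 (w = (29*(-10) + 43)/3 = (-290 + 43)/3 = (⅓)*(-247) = -247/3 ≈ -82.333)
B(-52) + (-13178 + 10760)*(W + 5331/w) = -186 + (-13178 + 10760)*(-2643 + 5331/(-247/3)) = -186 - 2418*(-2643 + 5331*(-3/247)) = -186 - 2418*(-2643 - 15993/247) = -186 - 2418*(-668814/247) = -186 + 124399404/19 = 124395870/19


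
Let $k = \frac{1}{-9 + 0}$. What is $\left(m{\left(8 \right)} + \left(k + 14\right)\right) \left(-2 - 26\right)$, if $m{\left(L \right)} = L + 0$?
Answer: $- \frac{5516}{9} \approx -612.89$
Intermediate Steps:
$k = - \frac{1}{9}$ ($k = \frac{1}{-9} = - \frac{1}{9} \approx -0.11111$)
$m{\left(L \right)} = L$
$\left(m{\left(8 \right)} + \left(k + 14\right)\right) \left(-2 - 26\right) = \left(8 + \left(- \frac{1}{9} + 14\right)\right) \left(-2 - 26\right) = \left(8 + \frac{125}{9}\right) \left(-2 - 26\right) = \frac{197}{9} \left(-28\right) = - \frac{5516}{9}$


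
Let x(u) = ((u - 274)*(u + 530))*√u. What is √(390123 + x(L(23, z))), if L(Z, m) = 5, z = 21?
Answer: √(390123 - 143915*√5) ≈ 261.38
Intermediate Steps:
x(u) = √u*(-274 + u)*(530 + u) (x(u) = ((-274 + u)*(530 + u))*√u = √u*(-274 + u)*(530 + u))
√(390123 + x(L(23, z))) = √(390123 + √5*(-145220 + 5² + 256*5)) = √(390123 + √5*(-145220 + 25 + 1280)) = √(390123 + √5*(-143915)) = √(390123 - 143915*√5)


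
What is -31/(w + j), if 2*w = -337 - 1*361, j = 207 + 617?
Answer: -31/475 ≈ -0.065263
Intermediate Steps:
j = 824
w = -349 (w = (-337 - 1*361)/2 = (-337 - 361)/2 = (½)*(-698) = -349)
-31/(w + j) = -31/(-349 + 824) = -31/475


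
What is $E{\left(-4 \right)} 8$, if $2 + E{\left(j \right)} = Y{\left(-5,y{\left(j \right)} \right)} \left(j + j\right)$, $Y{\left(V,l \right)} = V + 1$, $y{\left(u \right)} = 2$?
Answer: $240$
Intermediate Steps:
$Y{\left(V,l \right)} = 1 + V$
$E{\left(j \right)} = -2 - 8 j$ ($E{\left(j \right)} = -2 + \left(1 - 5\right) \left(j + j\right) = -2 - 4 \cdot 2 j = -2 - 8 j$)
$E{\left(-4 \right)} 8 = \left(-2 - -32\right) 8 = \left(-2 + 32\right) 8 = 30 \cdot 8 = 240$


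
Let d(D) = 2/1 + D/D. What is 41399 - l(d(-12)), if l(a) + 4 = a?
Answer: 41400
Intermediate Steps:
d(D) = 3 (d(D) = 2*1 + 1 = 2 + 1 = 3)
l(a) = -4 + a
41399 - l(d(-12)) = 41399 - (-4 + 3) = 41399 - 1*(-1) = 41399 + 1 = 41400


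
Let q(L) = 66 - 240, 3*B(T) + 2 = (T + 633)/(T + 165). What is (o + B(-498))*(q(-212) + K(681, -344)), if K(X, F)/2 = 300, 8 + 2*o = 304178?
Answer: 2397151132/37 ≈ 6.4788e+7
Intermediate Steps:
o = 152085 (o = -4 + (1/2)*304178 = -4 + 152089 = 152085)
B(T) = -2/3 + (633 + T)/(3*(165 + T)) (B(T) = -2/3 + ((T + 633)/(T + 165))/3 = -2/3 + ((633 + T)/(165 + T))/3 = -2/3 + (633 + T)/(3*(165 + T)))
q(L) = -174
K(X, F) = 600 (K(X, F) = 2*300 = 600)
(o + B(-498))*(q(-212) + K(681, -344)) = (152085 + (303 - 1*(-498))/(3*(165 - 498)))*(-174 + 600) = (152085 + (1/3)*(303 + 498)/(-333))*426 = (152085 + (1/3)*(-1/333)*801)*426 = (152085 - 89/111)*426 = (16881346/111)*426 = 2397151132/37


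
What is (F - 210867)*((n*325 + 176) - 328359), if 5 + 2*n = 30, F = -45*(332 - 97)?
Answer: 71773891761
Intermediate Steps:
F = -10575 (F = -45*235 = -10575)
n = 25/2 (n = -5/2 + (½)*30 = -5/2 + 15 = 25/2 ≈ 12.500)
(F - 210867)*((n*325 + 176) - 328359) = (-10575 - 210867)*(((25/2)*325 + 176) - 328359) = -221442*((8125/2 + 176) - 328359) = -221442*(8477/2 - 328359) = -221442*(-648241/2) = 71773891761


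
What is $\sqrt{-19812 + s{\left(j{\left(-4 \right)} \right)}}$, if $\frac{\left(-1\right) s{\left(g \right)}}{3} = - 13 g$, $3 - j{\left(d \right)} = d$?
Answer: $3 i \sqrt{2171} \approx 139.78 i$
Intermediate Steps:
$j{\left(d \right)} = 3 - d$
$s{\left(g \right)} = 39 g$ ($s{\left(g \right)} = - 3 \left(- 13 g\right) = 39 g$)
$\sqrt{-19812 + s{\left(j{\left(-4 \right)} \right)}} = \sqrt{-19812 + 39 \left(3 - -4\right)} = \sqrt{-19812 + 39 \left(3 + 4\right)} = \sqrt{-19812 + 39 \cdot 7} = \sqrt{-19812 + 273} = \sqrt{-19539} = 3 i \sqrt{2171}$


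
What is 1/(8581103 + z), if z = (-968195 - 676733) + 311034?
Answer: 1/7247209 ≈ 1.3798e-7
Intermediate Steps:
z = -1333894 (z = -1644928 + 311034 = -1333894)
1/(8581103 + z) = 1/(8581103 - 1333894) = 1/7247209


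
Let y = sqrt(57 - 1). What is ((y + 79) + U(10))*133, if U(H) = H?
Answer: 11837 + 266*sqrt(14) ≈ 12832.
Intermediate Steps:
y = 2*sqrt(14) (y = sqrt(56) = 2*sqrt(14) ≈ 7.4833)
((y + 79) + U(10))*133 = ((2*sqrt(14) + 79) + 10)*133 = ((79 + 2*sqrt(14)) + 10)*133 = (89 + 2*sqrt(14))*133 = 11837 + 266*sqrt(14)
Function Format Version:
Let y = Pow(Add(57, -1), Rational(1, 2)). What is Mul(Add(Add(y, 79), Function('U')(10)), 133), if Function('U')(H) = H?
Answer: Add(11837, Mul(266, Pow(14, Rational(1, 2)))) ≈ 12832.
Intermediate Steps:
y = Mul(2, Pow(14, Rational(1, 2))) (y = Pow(56, Rational(1, 2)) = Mul(2, Pow(14, Rational(1, 2))) ≈ 7.4833)
Mul(Add(Add(y, 79), Function('U')(10)), 133) = Mul(Add(Add(Mul(2, Pow(14, Rational(1, 2))), 79), 10), 133) = Mul(Add(Add(79, Mul(2, Pow(14, Rational(1, 2)))), 10), 133) = Mul(Add(89, Mul(2, Pow(14, Rational(1, 2)))), 133) = Add(11837, Mul(266, Pow(14, Rational(1, 2))))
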